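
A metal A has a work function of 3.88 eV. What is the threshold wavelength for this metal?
319.55 nm

The threshold wavelength is when the photon energy equals the work function:
hc/λ₀ = φ

Solving for λ₀:
λ₀ = hc/φ = (6.626×10⁻³⁴ J·s)(3×10⁸ m/s) / (3.88 eV × 1.602×10⁻¹⁹ J/eV)
λ₀ = 319.55 nm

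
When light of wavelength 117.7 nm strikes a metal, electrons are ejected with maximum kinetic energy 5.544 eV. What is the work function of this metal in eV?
4.99 eV

From Einstein's photoelectric equation: KE_max = hf - φ = hc/λ - φ

Rearranging for φ:
φ = hc/λ - KE_max

Calculate photon energy:
E_photon = hc/λ = 10.5339 eV

Therefore:
φ = 10.5339 - 5.544 = 4.99 eV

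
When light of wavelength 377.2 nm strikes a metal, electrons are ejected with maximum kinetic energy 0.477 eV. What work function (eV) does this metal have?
2.81 eV

From Einstein's photoelectric equation: KE_max = hf - φ = hc/λ - φ

Rearranging for φ:
φ = hc/λ - KE_max

Calculate photon energy:
E_photon = hc/λ = 3.2870 eV

Therefore:
φ = 3.2870 - 0.477 = 2.81 eV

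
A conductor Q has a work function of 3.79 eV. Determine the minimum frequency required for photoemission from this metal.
9.1642e+14 Hz

The threshold frequency is when the photon energy equals the work function:
hf₀ = φ

Solving for f₀:
f₀ = φ/h = (3.79 eV × 1.602×10⁻¹⁹ J/eV) / (6.626×10⁻³⁴ J·s)
f₀ = 9.1642e+14 Hz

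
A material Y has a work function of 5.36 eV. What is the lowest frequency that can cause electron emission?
1.2960e+15 Hz

The threshold frequency is when the photon energy equals the work function:
hf₀ = φ

Solving for f₀:
f₀ = φ/h = (5.36 eV × 1.602×10⁻¹⁹ J/eV) / (6.626×10⁻³⁴ J·s)
f₀ = 1.2960e+15 Hz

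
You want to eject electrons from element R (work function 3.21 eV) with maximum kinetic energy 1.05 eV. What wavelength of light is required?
291.04 nm

From Einstein's equation: KE_max = hc/λ - φ

Rearranging for λ:
hc/λ = KE_max + φ
λ = hc/(KE_max + φ)

Required photon energy:
E_photon = KE_max + φ = 1.05 + 3.21 = 4.26 eV

Required wavelength:
λ = hc/E_photon = (6.626×10⁻³⁴)(3×10⁸) / (4.26 × 1.602×10⁻¹⁹)
λ = 291.04 nm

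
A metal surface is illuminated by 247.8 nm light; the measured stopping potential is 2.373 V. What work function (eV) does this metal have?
2.63 eV

The stopping potential gives the maximum kinetic energy: KE_max = eV_s = 2.373 eV

From Einstein's photoelectric equation: KE_max = hc/λ - φ
Rearranging: φ = hc/λ - KE_max

Calculate photon energy:
E_photon = hc/λ = (6.626×10⁻³⁴ J·s)(3×10⁸ m/s) / (247.8×10⁻⁹ m) = 5.0034 eV

Therefore:
φ = 5.0034 - 2.373 = 2.63 eV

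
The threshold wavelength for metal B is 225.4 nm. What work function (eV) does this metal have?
5.50 eV

At the threshold wavelength, photon energy equals work function:
φ = hc/λ₀

Calculating:
φ = (6.626×10⁻³⁴ J·s)(3×10⁸ m/s) / (225.4×10⁻⁹ m)
φ = 5.50 eV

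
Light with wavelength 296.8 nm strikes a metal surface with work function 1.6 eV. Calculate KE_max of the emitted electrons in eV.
2.5774 eV

Using Einstein's photoelectric equation: KE_max = hf - φ = hc/λ - φ

First, calculate the photon energy:
E_photon = hc/λ = (6.626×10⁻³⁴ J·s)(3×10⁸ m/s) / (296.8×10⁻⁹ m)
E_photon = 4.1774 eV

Then, the maximum kinetic energy:
KE_max = E_photon - φ = 4.1774 eV - 1.6 eV = 2.5774 eV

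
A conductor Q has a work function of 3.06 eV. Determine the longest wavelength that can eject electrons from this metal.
405.18 nm

The threshold wavelength is when the photon energy equals the work function:
hc/λ₀ = φ

Solving for λ₀:
λ₀ = hc/φ = (6.626×10⁻³⁴ J·s)(3×10⁸ m/s) / (3.06 eV × 1.602×10⁻¹⁹ J/eV)
λ₀ = 405.18 nm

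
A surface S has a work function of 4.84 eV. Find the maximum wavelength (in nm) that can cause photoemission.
256.17 nm

The threshold wavelength is when the photon energy equals the work function:
hc/λ₀ = φ

Solving for λ₀:
λ₀ = hc/φ = (6.626×10⁻³⁴ J·s)(3×10⁸ m/s) / (4.84 eV × 1.602×10⁻¹⁹ J/eV)
λ₀ = 256.17 nm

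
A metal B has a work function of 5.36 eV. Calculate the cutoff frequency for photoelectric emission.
1.2960e+15 Hz

The threshold frequency is when the photon energy equals the work function:
hf₀ = φ

Solving for f₀:
f₀ = φ/h = (5.36 eV × 1.602×10⁻¹⁹ J/eV) / (6.626×10⁻³⁴ J·s)
f₀ = 1.2960e+15 Hz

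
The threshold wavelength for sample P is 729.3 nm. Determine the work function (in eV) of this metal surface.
1.70 eV

At the threshold wavelength, photon energy equals work function:
φ = hc/λ₀

Calculating:
φ = (6.626×10⁻³⁴ J·s)(3×10⁸ m/s) / (729.3×10⁻⁹ m)
φ = 1.70 eV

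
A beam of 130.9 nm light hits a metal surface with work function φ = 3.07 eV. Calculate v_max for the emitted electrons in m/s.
1.5006e+06 m/s

First, find the maximum kinetic energy:
E_photon = hc/λ = 9.4717 eV
KE_max = E_photon - φ = 9.4717 - 3.07 = 6.4017 eV

Convert to Joules: KE_max = 6.4017 × 1.602×10⁻¹⁹ J = 1.0257e-18 J

Then use KE = ½mv² to find velocity:
v = √(2·KE/m) = √(2 × 1.0257e-18 J / 9.109e-31 kg)
v = 1.5006e+06 m/s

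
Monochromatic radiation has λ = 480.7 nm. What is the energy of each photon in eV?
2.5792 eV

Using E = hf = hc/λ:

E = hc/λ = (6.626×10⁻³⁴ J·s)(3×10⁸ m/s) / (480.7×10⁻⁹ m)
E = 2.5792 eV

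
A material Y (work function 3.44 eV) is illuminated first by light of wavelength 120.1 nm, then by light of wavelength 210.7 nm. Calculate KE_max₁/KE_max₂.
2.8160

Using Einstein's equation: KE_max = hc/λ - φ

For λ₁ = 120.1 nm:
E₁ = hc/λ₁ = 10.3234 eV
KE₁ = E₁ - φ = 10.3234 - 3.44 = 6.8834 eV

For λ₂ = 210.7 nm:
E₂ = hc/λ₂ = 5.8844 eV
KE₂ = E₂ - φ = 5.8844 - 3.44 = 2.4444 eV

Ratio: KE₁/KE₂ = 6.8834/2.4444 = 2.8160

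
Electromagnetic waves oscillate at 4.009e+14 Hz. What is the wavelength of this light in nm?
747.80 nm

Using the wave equation: c = fλ

Solving for wavelength:
λ = c/f = (3×10⁸ m/s) / (4.009e+14 Hz)
λ = 747.80 nm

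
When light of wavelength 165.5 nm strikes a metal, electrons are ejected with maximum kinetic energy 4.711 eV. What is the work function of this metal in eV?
2.78 eV

From Einstein's photoelectric equation: KE_max = hf - φ = hc/λ - φ

Rearranging for φ:
φ = hc/λ - KE_max

Calculate photon energy:
E_photon = hc/λ = 7.4915 eV

Therefore:
φ = 7.4915 - 4.711 = 2.78 eV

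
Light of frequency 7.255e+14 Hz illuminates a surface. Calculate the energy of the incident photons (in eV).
3.0004 eV

Using E = hf:

E = hf = (6.626×10⁻³⁴ J·s)(7.255e+14 Hz)
E = 3.0004 eV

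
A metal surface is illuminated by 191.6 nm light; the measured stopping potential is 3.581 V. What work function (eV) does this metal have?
2.89 eV

The stopping potential gives the maximum kinetic energy: KE_max = eV_s = 3.581 eV

From Einstein's photoelectric equation: KE_max = hc/λ - φ
Rearranging: φ = hc/λ - KE_max

Calculate photon energy:
E_photon = hc/λ = (6.626×10⁻³⁴ J·s)(3×10⁸ m/s) / (191.6×10⁻⁹ m) = 6.4710 eV

Therefore:
φ = 6.4710 - 3.581 = 2.89 eV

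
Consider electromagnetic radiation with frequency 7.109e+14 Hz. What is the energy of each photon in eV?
2.9400 eV

Using E = hf:

E = hf = (6.626×10⁻³⁴ J·s)(7.109e+14 Hz)
E = 2.9400 eV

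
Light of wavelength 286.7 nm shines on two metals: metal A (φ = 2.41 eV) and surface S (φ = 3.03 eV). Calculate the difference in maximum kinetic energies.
0.6200 eV

Using KE_max = hc/λ - φ for each metal:

Photon energy: E = hc/λ = 4.3245 eV

For metal A (φ₁ = 2.41 eV):
KE₁ = E - φ₁ = 4.3245 - 2.41 = 1.9145 eV

For surface S (φ₂ = 3.03 eV):
KE₂ = E - φ₂ = 4.3245 - 3.03 = 1.2945 eV

Difference:
ΔKE = KE₁ - KE₂ = 1.9145 - 1.2945 = 0.6200 eV

Note: The difference equals the difference in work functions: 3.03 - 2.41 = 0.62 eV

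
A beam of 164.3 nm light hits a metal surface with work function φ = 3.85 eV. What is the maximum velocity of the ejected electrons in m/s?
1.1403e+06 m/s

First, find the maximum kinetic energy:
E_photon = hc/λ = 7.5462 eV
KE_max = E_photon - φ = 7.5462 - 3.85 = 3.6962 eV

Convert to Joules: KE_max = 3.6962 × 1.602×10⁻¹⁹ J = 5.9220e-19 J

Then use KE = ½mv² to find velocity:
v = √(2·KE/m) = √(2 × 5.9220e-19 J / 9.109e-31 kg)
v = 1.1403e+06 m/s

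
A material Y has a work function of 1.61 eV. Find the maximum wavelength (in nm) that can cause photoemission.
770.09 nm

The threshold wavelength is when the photon energy equals the work function:
hc/λ₀ = φ

Solving for λ₀:
λ₀ = hc/φ = (6.626×10⁻³⁴ J·s)(3×10⁸ m/s) / (1.61 eV × 1.602×10⁻¹⁹ J/eV)
λ₀ = 770.09 nm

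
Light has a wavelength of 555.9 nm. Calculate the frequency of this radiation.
5.3929e+14 Hz

Using the wave equation: c = fλ

Solving for frequency:
f = c/λ = (3×10⁸ m/s) / (555.9×10⁻⁹ m)
f = 5.3929e+14 Hz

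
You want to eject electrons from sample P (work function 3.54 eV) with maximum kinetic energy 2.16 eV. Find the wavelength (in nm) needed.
217.52 nm

From Einstein's equation: KE_max = hc/λ - φ

Rearranging for λ:
hc/λ = KE_max + φ
λ = hc/(KE_max + φ)

Required photon energy:
E_photon = KE_max + φ = 2.16 + 3.54 = 5.70 eV

Required wavelength:
λ = hc/E_photon = (6.626×10⁻³⁴)(3×10⁸) / (5.70 × 1.602×10⁻¹⁹)
λ = 217.52 nm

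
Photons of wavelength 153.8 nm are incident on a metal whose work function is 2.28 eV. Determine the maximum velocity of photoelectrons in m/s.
1.4261e+06 m/s

First, find the maximum kinetic energy:
E_photon = hc/λ = 8.0614 eV
KE_max = E_photon - φ = 8.0614 - 2.28 = 5.7814 eV

Convert to Joules: KE_max = 5.7814 × 1.602×10⁻¹⁹ J = 9.2628e-19 J

Then use KE = ½mv² to find velocity:
v = √(2·KE/m) = √(2 × 9.2628e-19 J / 9.109e-31 kg)
v = 1.4261e+06 m/s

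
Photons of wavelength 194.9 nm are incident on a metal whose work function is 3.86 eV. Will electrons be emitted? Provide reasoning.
Yes

For photoemission, the photon energy must exceed the work function.

Photon energy: E = hc/λ = 6.3614 eV
Work function: φ = 3.86 eV

Since E_photon (6.3614 eV) > φ (3.86 eV), photoemission WILL occur.
The threshold wavelength is λ₀ = hc/φ = 321.2 nm.
Since 194.9 nm < 321.2 nm, the light has sufficient energy.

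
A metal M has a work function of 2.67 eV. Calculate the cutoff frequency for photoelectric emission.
6.4560e+14 Hz

The threshold frequency is when the photon energy equals the work function:
hf₀ = φ

Solving for f₀:
f₀ = φ/h = (2.67 eV × 1.602×10⁻¹⁹ J/eV) / (6.626×10⁻³⁴ J·s)
f₀ = 6.4560e+14 Hz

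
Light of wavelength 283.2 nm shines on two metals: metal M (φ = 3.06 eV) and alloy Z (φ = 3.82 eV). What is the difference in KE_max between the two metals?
0.7600 eV

Using KE_max = hc/λ - φ for each metal:

Photon energy: E = hc/λ = 4.3780 eV

For metal M (φ₁ = 3.06 eV):
KE₁ = E - φ₁ = 4.3780 - 3.06 = 1.3180 eV

For alloy Z (φ₂ = 3.82 eV):
KE₂ = E - φ₂ = 4.3780 - 3.82 = 0.5580 eV

Difference:
ΔKE = KE₁ - KE₂ = 1.3180 - 0.5580 = 0.7600 eV

Note: The difference equals the difference in work functions: 3.82 - 3.06 = 0.76 eV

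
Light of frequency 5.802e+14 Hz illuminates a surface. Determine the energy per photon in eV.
2.3995 eV

Using E = hf:

E = hf = (6.626×10⁻³⁴ J·s)(5.802e+14 Hz)
E = 2.3995 eV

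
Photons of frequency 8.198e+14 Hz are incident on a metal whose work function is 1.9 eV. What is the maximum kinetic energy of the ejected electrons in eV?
1.4904 eV

Using Einstein's photoelectric equation: KE_max = hf - φ

First, calculate the photon energy:
E_photon = hf = (6.626×10⁻³⁴ J·s)(8.198e+14 Hz)
E_photon = 3.3904 eV

Then, the maximum kinetic energy:
KE_max = E_photon - φ = 3.3904 eV - 1.9 eV = 1.4904 eV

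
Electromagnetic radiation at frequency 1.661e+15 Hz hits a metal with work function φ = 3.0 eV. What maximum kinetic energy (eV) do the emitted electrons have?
3.8693 eV

Using Einstein's photoelectric equation: KE_max = hf - φ

First, calculate the photon energy:
E_photon = hf = (6.626×10⁻³⁴ J·s)(1.661e+15 Hz)
E_photon = 6.8693 eV

Then, the maximum kinetic energy:
KE_max = E_photon - φ = 6.8693 eV - 3.0 eV = 3.8693 eV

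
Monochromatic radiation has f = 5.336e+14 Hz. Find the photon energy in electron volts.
2.2068 eV

Using E = hf:

E = hf = (6.626×10⁻³⁴ J·s)(5.336e+14 Hz)
E = 2.2068 eV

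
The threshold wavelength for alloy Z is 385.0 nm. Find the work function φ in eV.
3.22 eV

At the threshold wavelength, photon energy equals work function:
φ = hc/λ₀

Calculating:
φ = (6.626×10⁻³⁴ J·s)(3×10⁸ m/s) / (385.0×10⁻⁹ m)
φ = 3.22 eV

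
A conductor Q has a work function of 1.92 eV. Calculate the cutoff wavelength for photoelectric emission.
645.75 nm

The threshold wavelength is when the photon energy equals the work function:
hc/λ₀ = φ

Solving for λ₀:
λ₀ = hc/φ = (6.626×10⁻³⁴ J·s)(3×10⁸ m/s) / (1.92 eV × 1.602×10⁻¹⁹ J/eV)
λ₀ = 645.75 nm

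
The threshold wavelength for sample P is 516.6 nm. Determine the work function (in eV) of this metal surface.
2.40 eV

At the threshold wavelength, photon energy equals work function:
φ = hc/λ₀

Calculating:
φ = (6.626×10⁻³⁴ J·s)(3×10⁸ m/s) / (516.6×10⁻⁹ m)
φ = 2.40 eV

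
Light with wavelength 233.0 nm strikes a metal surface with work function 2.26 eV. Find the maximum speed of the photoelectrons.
1.0377e+06 m/s

First, find the maximum kinetic energy:
E_photon = hc/λ = 5.3212 eV
KE_max = E_photon - φ = 5.3212 - 2.26 = 3.0612 eV

Convert to Joules: KE_max = 3.0612 × 1.602×10⁻¹⁹ J = 4.9046e-19 J

Then use KE = ½mv² to find velocity:
v = √(2·KE/m) = √(2 × 4.9046e-19 J / 9.109e-31 kg)
v = 1.0377e+06 m/s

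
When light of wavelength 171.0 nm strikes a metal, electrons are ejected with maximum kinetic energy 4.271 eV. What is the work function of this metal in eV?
2.98 eV

From Einstein's photoelectric equation: KE_max = hf - φ = hc/λ - φ

Rearranging for φ:
φ = hc/λ - KE_max

Calculate photon energy:
E_photon = hc/λ = 7.2505 eV

Therefore:
φ = 7.2505 - 4.271 = 2.98 eV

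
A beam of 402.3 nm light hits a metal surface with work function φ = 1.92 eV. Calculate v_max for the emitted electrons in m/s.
6.3930e+05 m/s

First, find the maximum kinetic energy:
E_photon = hc/λ = 3.0819 eV
KE_max = E_photon - φ = 3.0819 - 1.92 = 1.1619 eV

Convert to Joules: KE_max = 1.1619 × 1.602×10⁻¹⁹ J = 1.8615e-19 J

Then use KE = ½mv² to find velocity:
v = √(2·KE/m) = √(2 × 1.8615e-19 J / 9.109e-31 kg)
v = 6.3930e+05 m/s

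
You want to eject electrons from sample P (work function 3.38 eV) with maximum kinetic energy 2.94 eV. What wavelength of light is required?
196.18 nm

From Einstein's equation: KE_max = hc/λ - φ

Rearranging for λ:
hc/λ = KE_max + φ
λ = hc/(KE_max + φ)

Required photon energy:
E_photon = KE_max + φ = 2.94 + 3.38 = 6.32 eV

Required wavelength:
λ = hc/E_photon = (6.626×10⁻³⁴)(3×10⁸) / (6.32 × 1.602×10⁻¹⁹)
λ = 196.18 nm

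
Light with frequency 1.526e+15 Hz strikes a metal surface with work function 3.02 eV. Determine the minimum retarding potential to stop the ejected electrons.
3.2910 V

The stopping potential V_s satisfies: eV_s = KE_max

First, find KE_max using Einstein's equation:
E_photon = hf = (6.626×10⁻³⁴ J·s)(1.526e+15 Hz) = 6.3110 eV
KE_max = E_photon - φ = 6.3110 - 3.02 = 3.2910 eV

Since eV_s = KE_max:
V_s = KE_max/e = 3.2910 V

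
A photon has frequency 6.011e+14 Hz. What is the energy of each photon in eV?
2.4859 eV

Using E = hf:

E = hf = (6.626×10⁻³⁴ J·s)(6.011e+14 Hz)
E = 2.4859 eV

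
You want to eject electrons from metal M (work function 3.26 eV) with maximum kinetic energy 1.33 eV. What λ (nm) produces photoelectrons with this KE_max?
270.12 nm

From Einstein's equation: KE_max = hc/λ - φ

Rearranging for λ:
hc/λ = KE_max + φ
λ = hc/(KE_max + φ)

Required photon energy:
E_photon = KE_max + φ = 1.33 + 3.26 = 4.59 eV

Required wavelength:
λ = hc/E_photon = (6.626×10⁻³⁴)(3×10⁸) / (4.59 × 1.602×10⁻¹⁹)
λ = 270.12 nm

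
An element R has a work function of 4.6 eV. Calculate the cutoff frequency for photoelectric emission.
1.1123e+15 Hz

The threshold frequency is when the photon energy equals the work function:
hf₀ = φ

Solving for f₀:
f₀ = φ/h = (4.6 eV × 1.602×10⁻¹⁹ J/eV) / (6.626×10⁻³⁴ J·s)
f₀ = 1.1123e+15 Hz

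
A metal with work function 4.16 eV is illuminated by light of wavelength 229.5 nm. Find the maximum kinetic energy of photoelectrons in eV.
1.2424 eV

Using Einstein's photoelectric equation: KE_max = hf - φ = hc/λ - φ

First, calculate the photon energy:
E_photon = hc/λ = (6.626×10⁻³⁴ J·s)(3×10⁸ m/s) / (229.5×10⁻⁹ m)
E_photon = 5.4024 eV

Then, the maximum kinetic energy:
KE_max = E_photon - φ = 5.4024 eV - 4.16 eV = 1.2424 eV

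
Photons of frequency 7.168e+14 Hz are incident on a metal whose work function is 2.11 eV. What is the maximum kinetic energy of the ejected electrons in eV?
0.8544 eV

Using Einstein's photoelectric equation: KE_max = hf - φ

First, calculate the photon energy:
E_photon = hf = (6.626×10⁻³⁴ J·s)(7.168e+14 Hz)
E_photon = 2.9644 eV

Then, the maximum kinetic energy:
KE_max = E_photon - φ = 2.9644 eV - 2.11 eV = 0.8544 eV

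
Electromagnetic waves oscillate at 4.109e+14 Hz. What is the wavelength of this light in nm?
729.60 nm

Using the wave equation: c = fλ

Solving for wavelength:
λ = c/f = (3×10⁸ m/s) / (4.109e+14 Hz)
λ = 729.60 nm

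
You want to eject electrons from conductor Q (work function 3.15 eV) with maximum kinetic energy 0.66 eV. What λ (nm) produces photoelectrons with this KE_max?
325.42 nm

From Einstein's equation: KE_max = hc/λ - φ

Rearranging for λ:
hc/λ = KE_max + φ
λ = hc/(KE_max + φ)

Required photon energy:
E_photon = KE_max + φ = 0.66 + 3.15 = 3.81 eV

Required wavelength:
λ = hc/E_photon = (6.626×10⁻³⁴)(3×10⁸) / (3.81 × 1.602×10⁻¹⁹)
λ = 325.42 nm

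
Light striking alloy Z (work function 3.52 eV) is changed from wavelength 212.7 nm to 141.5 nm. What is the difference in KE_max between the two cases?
2.9331 eV

Using Einstein's equation: KE_max = hc/λ - φ

For λ₁ = 212.7 nm:
KE₁ = hc/λ₁ - φ = 5.8291 - 3.52 = 2.3091 eV

For λ₂ = 141.5 nm:
KE₂ = hc/λ₂ - φ = 8.7621 - 3.52 = 5.2421 eV

Change in KE:
ΔKE = KE₂ - KE₁ = 5.2421 - 2.3091 = 2.9331 eV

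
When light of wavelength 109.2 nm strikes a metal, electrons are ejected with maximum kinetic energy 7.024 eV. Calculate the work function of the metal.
4.33 eV

From Einstein's photoelectric equation: KE_max = hf - φ = hc/λ - φ

Rearranging for φ:
φ = hc/λ - KE_max

Calculate photon energy:
E_photon = hc/λ = 11.3539 eV

Therefore:
φ = 11.3539 - 7.024 = 4.33 eV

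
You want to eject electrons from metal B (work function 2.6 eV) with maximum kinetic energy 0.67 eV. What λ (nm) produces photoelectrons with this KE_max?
379.16 nm

From Einstein's equation: KE_max = hc/λ - φ

Rearranging for λ:
hc/λ = KE_max + φ
λ = hc/(KE_max + φ)

Required photon energy:
E_photon = KE_max + φ = 0.67 + 2.6 = 3.27 eV

Required wavelength:
λ = hc/E_photon = (6.626×10⁻³⁴)(3×10⁸) / (3.27 × 1.602×10⁻¹⁹)
λ = 379.16 nm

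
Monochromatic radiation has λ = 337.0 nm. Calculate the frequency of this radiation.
8.8959e+14 Hz

Using the wave equation: c = fλ

Solving for frequency:
f = c/λ = (3×10⁸ m/s) / (337.0×10⁻⁹ m)
f = 8.8959e+14 Hz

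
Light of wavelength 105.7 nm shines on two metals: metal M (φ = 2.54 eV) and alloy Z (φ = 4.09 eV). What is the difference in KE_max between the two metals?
1.5500 eV

Using KE_max = hc/λ - φ for each metal:

Photon energy: E = hc/λ = 11.7298 eV

For metal M (φ₁ = 2.54 eV):
KE₁ = E - φ₁ = 11.7298 - 2.54 = 9.1898 eV

For alloy Z (φ₂ = 4.09 eV):
KE₂ = E - φ₂ = 11.7298 - 4.09 = 7.6398 eV

Difference:
ΔKE = KE₁ - KE₂ = 9.1898 - 7.6398 = 1.5500 eV

Note: The difference equals the difference in work functions: 4.09 - 2.54 = 1.55 eV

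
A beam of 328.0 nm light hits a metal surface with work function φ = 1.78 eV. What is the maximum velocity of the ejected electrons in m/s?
8.3877e+05 m/s

First, find the maximum kinetic energy:
E_photon = hc/λ = 3.7800 eV
KE_max = E_photon - φ = 3.7800 - 1.78 = 2.0000 eV

Convert to Joules: KE_max = 2.0000 × 1.602×10⁻¹⁹ J = 3.2044e-19 J

Then use KE = ½mv² to find velocity:
v = √(2·KE/m) = √(2 × 3.2044e-19 J / 9.109e-31 kg)
v = 8.3877e+05 m/s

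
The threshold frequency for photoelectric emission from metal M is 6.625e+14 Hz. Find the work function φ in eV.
2.74 eV

At the threshold frequency, photon energy equals work function:
φ = hf₀

Calculating:
φ = (6.626×10⁻³⁴ J·s)(6.625e+14 Hz)
φ = 2.74 eV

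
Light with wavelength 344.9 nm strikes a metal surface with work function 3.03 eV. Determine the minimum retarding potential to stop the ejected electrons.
0.5648 V

The stopping potential V_s satisfies: eV_s = KE_max

First, find KE_max using Einstein's equation:
E_photon = hc/λ = 3.5948 eV
KE_max = E_photon - φ = 3.5948 - 3.03 = 0.5648 eV

Since eV_s = KE_max:
V_s = KE_max/e = 0.5648 V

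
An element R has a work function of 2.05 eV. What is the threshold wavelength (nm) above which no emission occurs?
604.80 nm

The threshold wavelength is when the photon energy equals the work function:
hc/λ₀ = φ

Solving for λ₀:
λ₀ = hc/φ = (6.626×10⁻³⁴ J·s)(3×10⁸ m/s) / (2.05 eV × 1.602×10⁻¹⁹ J/eV)
λ₀ = 604.80 nm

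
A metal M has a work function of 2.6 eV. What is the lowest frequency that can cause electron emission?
6.2868e+14 Hz

The threshold frequency is when the photon energy equals the work function:
hf₀ = φ

Solving for f₀:
f₀ = φ/h = (2.6 eV × 1.602×10⁻¹⁹ J/eV) / (6.626×10⁻³⁴ J·s)
f₀ = 6.2868e+14 Hz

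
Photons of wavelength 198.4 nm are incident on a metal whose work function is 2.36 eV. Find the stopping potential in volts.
3.8892 V

The stopping potential V_s satisfies: eV_s = KE_max

First, find KE_max using Einstein's equation:
E_photon = hc/λ = 6.2492 eV
KE_max = E_photon - φ = 6.2492 - 2.36 = 3.8892 eV

Since eV_s = KE_max:
V_s = KE_max/e = 3.8892 V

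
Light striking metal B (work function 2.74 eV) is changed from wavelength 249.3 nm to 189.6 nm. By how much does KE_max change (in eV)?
1.5660 eV

Using Einstein's equation: KE_max = hc/λ - φ

For λ₁ = 249.3 nm:
KE₁ = hc/λ₁ - φ = 4.9733 - 2.74 = 2.2333 eV

For λ₂ = 189.6 nm:
KE₂ = hc/λ₂ - φ = 6.5393 - 2.74 = 3.7993 eV

Change in KE:
ΔKE = KE₂ - KE₁ = 3.7993 - 2.2333 = 1.5660 eV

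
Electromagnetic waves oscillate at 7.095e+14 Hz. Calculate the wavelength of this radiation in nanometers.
422.54 nm

Using the wave equation: c = fλ

Solving for wavelength:
λ = c/f = (3×10⁸ m/s) / (7.095e+14 Hz)
λ = 422.54 nm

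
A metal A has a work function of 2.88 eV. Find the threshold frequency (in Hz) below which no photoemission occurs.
6.9638e+14 Hz

The threshold frequency is when the photon energy equals the work function:
hf₀ = φ

Solving for f₀:
f₀ = φ/h = (2.88 eV × 1.602×10⁻¹⁹ J/eV) / (6.626×10⁻³⁴ J·s)
f₀ = 6.9638e+14 Hz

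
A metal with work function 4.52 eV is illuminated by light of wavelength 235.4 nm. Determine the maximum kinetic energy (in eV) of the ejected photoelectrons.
0.7470 eV

Using Einstein's photoelectric equation: KE_max = hf - φ = hc/λ - φ

First, calculate the photon energy:
E_photon = hc/λ = (6.626×10⁻³⁴ J·s)(3×10⁸ m/s) / (235.4×10⁻⁹ m)
E_photon = 5.2670 eV

Then, the maximum kinetic energy:
KE_max = E_photon - φ = 5.2670 eV - 4.52 eV = 0.7470 eV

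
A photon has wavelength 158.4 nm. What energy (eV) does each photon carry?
7.8273 eV

Using E = hf = hc/λ:

E = hc/λ = (6.626×10⁻³⁴ J·s)(3×10⁸ m/s) / (158.4×10⁻⁹ m)
E = 7.8273 eV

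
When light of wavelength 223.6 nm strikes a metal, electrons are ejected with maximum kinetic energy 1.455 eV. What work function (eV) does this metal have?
4.09 eV

From Einstein's photoelectric equation: KE_max = hf - φ = hc/λ - φ

Rearranging for φ:
φ = hc/λ - KE_max

Calculate photon energy:
E_photon = hc/λ = 5.5449 eV

Therefore:
φ = 5.5449 - 1.455 = 4.09 eV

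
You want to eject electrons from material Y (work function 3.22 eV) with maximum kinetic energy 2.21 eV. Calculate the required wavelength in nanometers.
228.33 nm

From Einstein's equation: KE_max = hc/λ - φ

Rearranging for λ:
hc/λ = KE_max + φ
λ = hc/(KE_max + φ)

Required photon energy:
E_photon = KE_max + φ = 2.21 + 3.22 = 5.43 eV

Required wavelength:
λ = hc/E_photon = (6.626×10⁻³⁴)(3×10⁸) / (5.43 × 1.602×10⁻¹⁹)
λ = 228.33 nm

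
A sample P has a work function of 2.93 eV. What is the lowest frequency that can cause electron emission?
7.0847e+14 Hz

The threshold frequency is when the photon energy equals the work function:
hf₀ = φ

Solving for f₀:
f₀ = φ/h = (2.93 eV × 1.602×10⁻¹⁹ J/eV) / (6.626×10⁻³⁴ J·s)
f₀ = 7.0847e+14 Hz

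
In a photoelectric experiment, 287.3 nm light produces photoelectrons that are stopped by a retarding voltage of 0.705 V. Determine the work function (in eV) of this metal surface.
3.61 eV

The stopping potential gives the maximum kinetic energy: KE_max = eV_s = 0.705 eV

From Einstein's photoelectric equation: KE_max = hc/λ - φ
Rearranging: φ = hc/λ - KE_max

Calculate photon energy:
E_photon = hc/λ = (6.626×10⁻³⁴ J·s)(3×10⁸ m/s) / (287.3×10⁻⁹ m) = 4.3155 eV

Therefore:
φ = 4.3155 - 0.705 = 3.61 eV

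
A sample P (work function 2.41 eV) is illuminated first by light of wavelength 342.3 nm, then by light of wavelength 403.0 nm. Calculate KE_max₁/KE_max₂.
1.8185

Using Einstein's equation: KE_max = hc/λ - φ

For λ₁ = 342.3 nm:
E₁ = hc/λ₁ = 3.6221 eV
KE₁ = E₁ - φ = 3.6221 - 2.41 = 1.2121 eV

For λ₂ = 403.0 nm:
E₂ = hc/λ₂ = 3.0765 eV
KE₂ = E₂ - φ = 3.0765 - 2.41 = 0.6665 eV

Ratio: KE₁/KE₂ = 1.2121/0.6665 = 1.8185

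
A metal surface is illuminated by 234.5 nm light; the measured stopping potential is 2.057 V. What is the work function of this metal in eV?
3.23 eV

The stopping potential gives the maximum kinetic energy: KE_max = eV_s = 2.057 eV

From Einstein's photoelectric equation: KE_max = hc/λ - φ
Rearranging: φ = hc/λ - KE_max

Calculate photon energy:
E_photon = hc/λ = (6.626×10⁻³⁴ J·s)(3×10⁸ m/s) / (234.5×10⁻⁹ m) = 5.2872 eV

Therefore:
φ = 5.2872 - 2.057 = 3.23 eV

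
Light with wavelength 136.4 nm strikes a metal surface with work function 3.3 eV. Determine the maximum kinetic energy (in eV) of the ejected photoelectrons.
5.7898 eV

Using Einstein's photoelectric equation: KE_max = hf - φ = hc/λ - φ

First, calculate the photon energy:
E_photon = hc/λ = (6.626×10⁻³⁴ J·s)(3×10⁸ m/s) / (136.4×10⁻⁹ m)
E_photon = 9.0898 eV

Then, the maximum kinetic energy:
KE_max = E_photon - φ = 9.0898 eV - 3.3 eV = 5.7898 eV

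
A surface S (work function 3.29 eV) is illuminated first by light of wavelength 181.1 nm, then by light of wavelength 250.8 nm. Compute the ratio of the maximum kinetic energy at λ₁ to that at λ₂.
2.1506

Using Einstein's equation: KE_max = hc/λ - φ

For λ₁ = 181.1 nm:
E₁ = hc/λ₁ = 6.8462 eV
KE₁ = E₁ - φ = 6.8462 - 3.29 = 3.5562 eV

For λ₂ = 250.8 nm:
E₂ = hc/λ₂ = 4.9435 eV
KE₂ = E₂ - φ = 4.9435 - 3.29 = 1.6535 eV

Ratio: KE₁/KE₂ = 3.5562/1.6535 = 2.1506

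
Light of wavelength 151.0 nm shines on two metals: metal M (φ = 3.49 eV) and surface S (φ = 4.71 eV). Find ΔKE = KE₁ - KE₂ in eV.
1.2200 eV

Using KE_max = hc/λ - φ for each metal:

Photon energy: E = hc/λ = 8.2109 eV

For metal M (φ₁ = 3.49 eV):
KE₁ = E - φ₁ = 8.2109 - 3.49 = 4.7209 eV

For surface S (φ₂ = 4.71 eV):
KE₂ = E - φ₂ = 8.2109 - 4.71 = 3.5009 eV

Difference:
ΔKE = KE₁ - KE₂ = 4.7209 - 3.5009 = 1.2200 eV

Note: The difference equals the difference in work functions: 4.71 - 3.49 = 1.22 eV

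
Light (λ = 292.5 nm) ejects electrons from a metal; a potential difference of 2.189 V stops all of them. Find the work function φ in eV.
2.05 eV

The stopping potential gives the maximum kinetic energy: KE_max = eV_s = 2.189 eV

From Einstein's photoelectric equation: KE_max = hc/λ - φ
Rearranging: φ = hc/λ - KE_max

Calculate photon energy:
E_photon = hc/λ = (6.626×10⁻³⁴ J·s)(3×10⁸ m/s) / (292.5×10⁻⁹ m) = 4.2388 eV

Therefore:
φ = 4.2388 - 2.189 = 2.05 eV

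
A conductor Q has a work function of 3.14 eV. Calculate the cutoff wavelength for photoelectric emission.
394.85 nm

The threshold wavelength is when the photon energy equals the work function:
hc/λ₀ = φ

Solving for λ₀:
λ₀ = hc/φ = (6.626×10⁻³⁴ J·s)(3×10⁸ m/s) / (3.14 eV × 1.602×10⁻¹⁹ J/eV)
λ₀ = 394.85 nm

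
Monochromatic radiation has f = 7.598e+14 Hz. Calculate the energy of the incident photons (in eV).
3.1423 eV

Using E = hf:

E = hf = (6.626×10⁻³⁴ J·s)(7.598e+14 Hz)
E = 3.1423 eV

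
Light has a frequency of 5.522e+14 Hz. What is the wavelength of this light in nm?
542.91 nm

Using the wave equation: c = fλ

Solving for wavelength:
λ = c/f = (3×10⁸ m/s) / (5.522e+14 Hz)
λ = 542.91 nm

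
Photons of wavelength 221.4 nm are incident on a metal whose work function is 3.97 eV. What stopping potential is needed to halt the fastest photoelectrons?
1.6300 V

The stopping potential V_s satisfies: eV_s = KE_max

First, find KE_max using Einstein's equation:
E_photon = hc/λ = 5.6000 eV
KE_max = E_photon - φ = 5.6000 - 3.97 = 1.6300 eV

Since eV_s = KE_max:
V_s = KE_max/e = 1.6300 V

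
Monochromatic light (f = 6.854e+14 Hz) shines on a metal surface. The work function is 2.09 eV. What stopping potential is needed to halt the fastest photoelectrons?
0.7446 V

The stopping potential V_s satisfies: eV_s = KE_max

First, find KE_max using Einstein's equation:
E_photon = hf = (6.626×10⁻³⁴ J·s)(6.854e+14 Hz) = 2.8346 eV
KE_max = E_photon - φ = 2.8346 - 2.09 = 0.7446 eV

Since eV_s = KE_max:
V_s = KE_max/e = 0.7446 V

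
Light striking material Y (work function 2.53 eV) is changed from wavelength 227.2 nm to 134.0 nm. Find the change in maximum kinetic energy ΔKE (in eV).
3.7955 eV

Using Einstein's equation: KE_max = hc/λ - φ

For λ₁ = 227.2 nm:
KE₁ = hc/λ₁ - φ = 5.4571 - 2.53 = 2.9271 eV

For λ₂ = 134.0 nm:
KE₂ = hc/λ₂ - φ = 9.2526 - 2.53 = 6.7226 eV

Change in KE:
ΔKE = KE₂ - KE₁ = 6.7226 - 2.9271 = 3.7955 eV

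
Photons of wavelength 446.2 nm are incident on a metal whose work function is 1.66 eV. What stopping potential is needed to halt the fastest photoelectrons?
1.1187 V

The stopping potential V_s satisfies: eV_s = KE_max

First, find KE_max using Einstein's equation:
E_photon = hc/λ = 2.7787 eV
KE_max = E_photon - φ = 2.7787 - 1.66 = 1.1187 eV

Since eV_s = KE_max:
V_s = KE_max/e = 1.1187 V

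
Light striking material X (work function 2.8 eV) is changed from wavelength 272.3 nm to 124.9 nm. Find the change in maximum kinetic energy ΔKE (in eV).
5.3735 eV

Using Einstein's equation: KE_max = hc/λ - φ

For λ₁ = 272.3 nm:
KE₁ = hc/λ₁ - φ = 4.5532 - 2.8 = 1.7532 eV

For λ₂ = 124.9 nm:
KE₂ = hc/λ₂ - φ = 9.9267 - 2.8 = 7.1267 eV

Change in KE:
ΔKE = KE₂ - KE₁ = 7.1267 - 1.7532 = 5.3735 eV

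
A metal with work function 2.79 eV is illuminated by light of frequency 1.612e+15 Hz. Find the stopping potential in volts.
3.8767 V

The stopping potential V_s satisfies: eV_s = KE_max

First, find KE_max using Einstein's equation:
E_photon = hf = (6.626×10⁻³⁴ J·s)(1.612e+15 Hz) = 6.6667 eV
KE_max = E_photon - φ = 6.6667 - 2.79 = 3.8767 eV

Since eV_s = KE_max:
V_s = KE_max/e = 3.8767 V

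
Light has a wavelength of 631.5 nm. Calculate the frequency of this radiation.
4.7473e+14 Hz

Using the wave equation: c = fλ

Solving for frequency:
f = c/λ = (3×10⁸ m/s) / (631.5×10⁻⁹ m)
f = 4.7473e+14 Hz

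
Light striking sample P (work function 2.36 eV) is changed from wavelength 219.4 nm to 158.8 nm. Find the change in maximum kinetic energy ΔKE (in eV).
2.1565 eV

Using Einstein's equation: KE_max = hc/λ - φ

For λ₁ = 219.4 nm:
KE₁ = hc/λ₁ - φ = 5.6511 - 2.36 = 3.2911 eV

For λ₂ = 158.8 nm:
KE₂ = hc/λ₂ - φ = 7.8076 - 2.36 = 5.4476 eV

Change in KE:
ΔKE = KE₂ - KE₁ = 5.4476 - 3.2911 = 2.1565 eV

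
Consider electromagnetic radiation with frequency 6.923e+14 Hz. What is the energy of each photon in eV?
2.8631 eV

Using E = hf:

E = hf = (6.626×10⁻³⁴ J·s)(6.923e+14 Hz)
E = 2.8631 eV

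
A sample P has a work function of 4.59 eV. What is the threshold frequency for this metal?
1.1099e+15 Hz

The threshold frequency is when the photon energy equals the work function:
hf₀ = φ

Solving for f₀:
f₀ = φ/h = (4.59 eV × 1.602×10⁻¹⁹ J/eV) / (6.626×10⁻³⁴ J·s)
f₀ = 1.1099e+15 Hz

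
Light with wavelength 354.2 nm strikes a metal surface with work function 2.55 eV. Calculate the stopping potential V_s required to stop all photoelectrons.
0.9504 V

The stopping potential V_s satisfies: eV_s = KE_max

First, find KE_max using Einstein's equation:
E_photon = hc/λ = 3.5004 eV
KE_max = E_photon - φ = 3.5004 - 2.55 = 0.9504 eV

Since eV_s = KE_max:
V_s = KE_max/e = 0.9504 V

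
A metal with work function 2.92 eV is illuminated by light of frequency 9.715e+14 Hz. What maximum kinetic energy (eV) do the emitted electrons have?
1.0978 eV

Using Einstein's photoelectric equation: KE_max = hf - φ

First, calculate the photon energy:
E_photon = hf = (6.626×10⁻³⁴ J·s)(9.715e+14 Hz)
E_photon = 4.0178 eV

Then, the maximum kinetic energy:
KE_max = E_photon - φ = 4.0178 eV - 2.92 eV = 1.0978 eV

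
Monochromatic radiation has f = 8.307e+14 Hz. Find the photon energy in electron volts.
3.4355 eV

Using E = hf:

E = hf = (6.626×10⁻³⁴ J·s)(8.307e+14 Hz)
E = 3.4355 eV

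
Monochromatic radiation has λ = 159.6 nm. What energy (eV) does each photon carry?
7.7684 eV

Using E = hf = hc/λ:

E = hc/λ = (6.626×10⁻³⁴ J·s)(3×10⁸ m/s) / (159.6×10⁻⁹ m)
E = 7.7684 eV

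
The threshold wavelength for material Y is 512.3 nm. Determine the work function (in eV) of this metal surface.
2.42 eV

At the threshold wavelength, photon energy equals work function:
φ = hc/λ₀

Calculating:
φ = (6.626×10⁻³⁴ J·s)(3×10⁸ m/s) / (512.3×10⁻⁹ m)
φ = 2.42 eV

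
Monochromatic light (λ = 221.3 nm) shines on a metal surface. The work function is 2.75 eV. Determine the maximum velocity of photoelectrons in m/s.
1.0017e+06 m/s

First, find the maximum kinetic energy:
E_photon = hc/λ = 5.6025 eV
KE_max = E_photon - φ = 5.6025 - 2.75 = 2.8525 eV

Convert to Joules: KE_max = 2.8525 × 1.602×10⁻¹⁹ J = 4.5703e-19 J

Then use KE = ½mv² to find velocity:
v = √(2·KE/m) = √(2 × 4.5703e-19 J / 9.109e-31 kg)
v = 1.0017e+06 m/s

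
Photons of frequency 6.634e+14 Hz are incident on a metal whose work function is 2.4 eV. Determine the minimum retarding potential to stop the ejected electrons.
0.3436 V

The stopping potential V_s satisfies: eV_s = KE_max

First, find KE_max using Einstein's equation:
E_photon = hf = (6.626×10⁻³⁴ J·s)(6.634e+14 Hz) = 2.7436 eV
KE_max = E_photon - φ = 2.7436 - 2.4 = 0.3436 eV

Since eV_s = KE_max:
V_s = KE_max/e = 0.3436 V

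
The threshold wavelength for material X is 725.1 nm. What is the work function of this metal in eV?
1.71 eV

At the threshold wavelength, photon energy equals work function:
φ = hc/λ₀

Calculating:
φ = (6.626×10⁻³⁴ J·s)(3×10⁸ m/s) / (725.1×10⁻⁹ m)
φ = 1.71 eV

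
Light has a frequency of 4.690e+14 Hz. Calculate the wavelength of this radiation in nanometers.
639.22 nm

Using the wave equation: c = fλ

Solving for wavelength:
λ = c/f = (3×10⁸ m/s) / (4.690e+14 Hz)
λ = 639.22 nm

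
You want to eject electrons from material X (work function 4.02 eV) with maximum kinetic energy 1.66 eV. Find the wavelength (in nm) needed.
218.28 nm

From Einstein's equation: KE_max = hc/λ - φ

Rearranging for λ:
hc/λ = KE_max + φ
λ = hc/(KE_max + φ)

Required photon energy:
E_photon = KE_max + φ = 1.66 + 4.02 = 5.68 eV

Required wavelength:
λ = hc/E_photon = (6.626×10⁻³⁴)(3×10⁸) / (5.68 × 1.602×10⁻¹⁹)
λ = 218.28 nm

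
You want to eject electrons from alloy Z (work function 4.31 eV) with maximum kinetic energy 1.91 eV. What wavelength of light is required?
199.33 nm

From Einstein's equation: KE_max = hc/λ - φ

Rearranging for λ:
hc/λ = KE_max + φ
λ = hc/(KE_max + φ)

Required photon energy:
E_photon = KE_max + φ = 1.91 + 4.31 = 6.22 eV

Required wavelength:
λ = hc/E_photon = (6.626×10⁻³⁴)(3×10⁸) / (6.22 × 1.602×10⁻¹⁹)
λ = 199.33 nm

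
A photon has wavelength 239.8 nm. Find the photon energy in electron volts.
5.1703 eV

Using E = hf = hc/λ:

E = hc/λ = (6.626×10⁻³⁴ J·s)(3×10⁸ m/s) / (239.8×10⁻⁹ m)
E = 5.1703 eV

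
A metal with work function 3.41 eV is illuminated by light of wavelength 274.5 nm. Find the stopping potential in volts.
1.1067 V

The stopping potential V_s satisfies: eV_s = KE_max

First, find KE_max using Einstein's equation:
E_photon = hc/λ = 4.5167 eV
KE_max = E_photon - φ = 4.5167 - 3.41 = 1.1067 eV

Since eV_s = KE_max:
V_s = KE_max/e = 1.1067 V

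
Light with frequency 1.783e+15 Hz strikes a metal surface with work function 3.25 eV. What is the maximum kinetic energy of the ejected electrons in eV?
4.1239 eV

Using Einstein's photoelectric equation: KE_max = hf - φ

First, calculate the photon energy:
E_photon = hf = (6.626×10⁻³⁴ J·s)(1.783e+15 Hz)
E_photon = 7.3739 eV

Then, the maximum kinetic energy:
KE_max = E_photon - φ = 7.3739 eV - 3.25 eV = 4.1239 eV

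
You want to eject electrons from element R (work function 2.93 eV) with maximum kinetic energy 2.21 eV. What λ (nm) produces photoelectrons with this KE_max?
241.21 nm

From Einstein's equation: KE_max = hc/λ - φ

Rearranging for λ:
hc/λ = KE_max + φ
λ = hc/(KE_max + φ)

Required photon energy:
E_photon = KE_max + φ = 2.21 + 2.93 = 5.14 eV

Required wavelength:
λ = hc/E_photon = (6.626×10⁻³⁴)(3×10⁸) / (5.14 × 1.602×10⁻¹⁹)
λ = 241.21 nm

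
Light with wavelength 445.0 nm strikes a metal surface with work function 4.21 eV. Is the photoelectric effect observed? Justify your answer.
No

For photoemission, the photon energy must exceed the work function.

Photon energy: E = hc/λ = 2.7862 eV
Work function: φ = 4.21 eV

Since E_photon (2.7862 eV) < φ (4.21 eV), photoemission will NOT occur.
The threshold wavelength is λ₀ = hc/φ = 294.5 nm.
Since 445.0 nm > 294.5 nm, the photons lack sufficient energy.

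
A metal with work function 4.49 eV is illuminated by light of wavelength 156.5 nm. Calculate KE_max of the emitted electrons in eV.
3.4323 eV

Using Einstein's photoelectric equation: KE_max = hf - φ = hc/λ - φ

First, calculate the photon energy:
E_photon = hc/λ = (6.626×10⁻³⁴ J·s)(3×10⁸ m/s) / (156.5×10⁻⁹ m)
E_photon = 7.9223 eV

Then, the maximum kinetic energy:
KE_max = E_photon - φ = 7.9223 eV - 4.49 eV = 3.4323 eV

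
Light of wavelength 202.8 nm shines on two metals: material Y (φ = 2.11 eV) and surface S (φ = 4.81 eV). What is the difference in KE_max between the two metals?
2.7000 eV

Using KE_max = hc/λ - φ for each metal:

Photon energy: E = hc/λ = 6.1136 eV

For material Y (φ₁ = 2.11 eV):
KE₁ = E - φ₁ = 6.1136 - 2.11 = 4.0036 eV

For surface S (φ₂ = 4.81 eV):
KE₂ = E - φ₂ = 6.1136 - 4.81 = 1.3036 eV

Difference:
ΔKE = KE₁ - KE₂ = 4.0036 - 1.3036 = 2.7000 eV

Note: The difference equals the difference in work functions: 4.81 - 2.11 = 2.70 eV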